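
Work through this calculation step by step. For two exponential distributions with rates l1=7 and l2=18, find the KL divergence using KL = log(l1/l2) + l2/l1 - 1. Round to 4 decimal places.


KL divergence for exponential family:
KL = log(l1/l2) + l2/l1 - 1.
log(7/18) = -0.944462.
18/7 = 2.571429.
KL = -0.944462 + 2.571429 - 1 = 0.6270

0.6270


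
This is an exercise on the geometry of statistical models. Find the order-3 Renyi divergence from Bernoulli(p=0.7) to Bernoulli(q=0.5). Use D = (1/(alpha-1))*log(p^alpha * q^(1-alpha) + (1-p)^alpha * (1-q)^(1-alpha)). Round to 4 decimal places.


Renyi divergence of order alpha between Bernoulli distributions:
D = (1/(alpha-1))*log(p^alpha * q^(1-alpha) + (1-p)^alpha * (1-q)^(1-alpha)).
alpha = 3, p = 0.7, q = 0.5.
p^alpha * q^(1-alpha) = 0.7^3 * 0.5^-2 = 1.372.
(1-p)^alpha * (1-q)^(1-alpha) = 0.3^3 * 0.5^-2 = 0.108.
sum = 1.372 + 0.108 = 1.48.
D = (1/2)*log(1.48) = 0.1960

0.1960


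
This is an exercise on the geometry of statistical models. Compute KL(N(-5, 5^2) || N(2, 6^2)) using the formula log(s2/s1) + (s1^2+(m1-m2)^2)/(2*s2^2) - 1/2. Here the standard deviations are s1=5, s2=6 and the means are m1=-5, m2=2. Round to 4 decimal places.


KL divergence between normal distributions:
KL = log(s2/s1) + (s1^2 + (m1-m2)^2)/(2*s2^2) - 1/2.
log(6/5) = 0.182322.
(5^2 + (-5-2)^2)/(2*6^2) = (25 + 49)/72 = 1.027778.
KL = 0.182322 + 1.027778 - 0.5 = 0.7101

0.7101


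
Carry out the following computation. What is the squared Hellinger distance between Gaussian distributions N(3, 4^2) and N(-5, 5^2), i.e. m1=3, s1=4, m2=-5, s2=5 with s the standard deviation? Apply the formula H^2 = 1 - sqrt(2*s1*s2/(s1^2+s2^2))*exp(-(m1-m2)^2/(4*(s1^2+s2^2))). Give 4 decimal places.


Squared Hellinger distance for Gaussians:
H^2 = 1 - sqrt(2*s1*s2/(s1^2+s2^2)) * exp(-(m1-m2)^2/(4*(s1^2+s2^2))).
s1^2 = 16, s2^2 = 25, s1^2+s2^2 = 41.
sqrt(2*4*5/(41)) = 0.98773.
(m1-m2)^2 = (8)^2 = 64.
exp(-64/(4*41)) = exp(-0.390244) = 0.676892.
H^2 = 1 - 0.98773*0.676892 = 0.3314

0.3314


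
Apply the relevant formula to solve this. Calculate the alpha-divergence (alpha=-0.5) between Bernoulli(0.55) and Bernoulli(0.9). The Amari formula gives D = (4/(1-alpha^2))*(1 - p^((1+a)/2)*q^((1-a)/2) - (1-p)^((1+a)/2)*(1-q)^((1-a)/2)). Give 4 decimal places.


Amari alpha-divergence:
D = (4/(1-alpha^2))*(1 - p^((1+a)/2)*q^((1-a)/2) - (1-p)^((1+a)/2)*(1-q)^((1-a)/2)).
alpha = -0.5, p = 0.55, q = 0.9.
e1 = (1+alpha)/2 = 0.25, e2 = (1-alpha)/2 = 0.75.
t1 = p^e1 * q^e2 = 0.55^0.25 * 0.9^0.75 = 0.795743.
t2 = (1-p)^e1 * (1-q)^e2 = 0.45^0.25 * 0.1^0.75 = 0.145648.
4/(1-alpha^2) = 5.333333.
D = 5.333333*(1 - 0.795743 - 0.145648) = 0.3126

0.3126


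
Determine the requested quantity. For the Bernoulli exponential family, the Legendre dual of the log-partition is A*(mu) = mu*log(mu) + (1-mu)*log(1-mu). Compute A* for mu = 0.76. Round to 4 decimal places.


Legendre transform for Bernoulli:
A*(mu) = mu*log(mu) + (1-mu)*log(1-mu).
mu = 0.76, 1-mu = 0.24.
mu*log(mu) = 0.76*log(0.76) = -0.208572.
(1-mu)*log(1-mu) = 0.24*log(0.24) = -0.342508.
A* = -0.208572 + -0.342508 = -0.5511

-0.5511


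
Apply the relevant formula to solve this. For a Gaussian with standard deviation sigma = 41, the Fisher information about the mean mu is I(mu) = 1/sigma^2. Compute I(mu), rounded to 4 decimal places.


The Fisher information for the mean of a normal distribution is I(mu) = 1/sigma^2.
sigma = 41, so sigma^2 = 1681.
I(mu) = 1/1681 = 0.0006

0.0006


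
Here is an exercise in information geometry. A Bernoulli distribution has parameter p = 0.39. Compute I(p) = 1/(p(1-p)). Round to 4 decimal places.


For Bernoulli(p), Fisher information is I(p) = 1/(p*(1-p)).
p = 0.39, 1-p = 0.61.
p*(1-p) = 0.2379.
I(p) = 1/0.2379 = 4.2034

4.2034


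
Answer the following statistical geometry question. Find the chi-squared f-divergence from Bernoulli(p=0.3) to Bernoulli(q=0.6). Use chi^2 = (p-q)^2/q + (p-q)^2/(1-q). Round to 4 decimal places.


Chi-squared divergence between Bernoulli distributions:
chi^2 = (p-q)^2/q + (p-q)^2/(1-q).
p = 0.3, q = 0.6, p-q = -0.3.
(p-q)^2 = 0.09.
term1 = 0.09/0.6 = 0.15.
term2 = 0.09/0.4 = 0.225.
chi^2 = 0.15 + 0.225 = 0.3750

0.3750


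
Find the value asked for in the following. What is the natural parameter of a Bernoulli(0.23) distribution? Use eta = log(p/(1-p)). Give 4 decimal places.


Natural parameter for Bernoulli: eta = log(p/(1-p)).
p = 0.23, 1-p = 0.77.
p/(1-p) = 0.298701.
eta = log(0.298701) = -1.2083

-1.2083


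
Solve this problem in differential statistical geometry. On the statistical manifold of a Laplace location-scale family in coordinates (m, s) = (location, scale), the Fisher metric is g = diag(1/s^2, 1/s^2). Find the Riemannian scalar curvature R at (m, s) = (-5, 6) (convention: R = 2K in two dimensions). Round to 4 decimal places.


The metric has the form g = (A dm^2 + B ds^2)/s^2 with A = 1, B = 1.
Substitute u = sqrt(A/B)*m: g = B*(du^2 + ds^2)/s^2, i.e. B times the
Poincare upper half-plane metric, which has constant Gaussian curvature -1.
Scaling a 2D metric by a constant c divides the Gaussian curvature by c,
so K = -1/B = -1/(1) = -1.0000 everywhere (the point (m, s) = (-5, 6) is irrelevant:
the curvature is constant).
Scalar curvature in dimension 2: R = 2K = -2/(1) = -2.0000.

-2.0000


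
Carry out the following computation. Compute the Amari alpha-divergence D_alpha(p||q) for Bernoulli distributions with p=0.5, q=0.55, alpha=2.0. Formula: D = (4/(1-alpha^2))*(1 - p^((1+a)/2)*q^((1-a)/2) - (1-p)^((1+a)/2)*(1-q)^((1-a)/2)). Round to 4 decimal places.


Amari alpha-divergence:
D = (4/(1-alpha^2))*(1 - p^((1+a)/2)*q^((1-a)/2) - (1-p)^((1+a)/2)*(1-q)^((1-a)/2)).
alpha = 2.0, p = 0.5, q = 0.55.
e1 = (1+alpha)/2 = 1.5, e2 = (1-alpha)/2 = -0.5.
t1 = p^e1 * q^e2 = 0.5^1.5 * 0.55^-0.5 = 0.476731.
t2 = (1-p)^e1 * (1-q)^e2 = 0.5^1.5 * 0.45^-0.5 = 0.527046.
4/(1-alpha^2) = -1.333333.
D = -1.333333*(1 - 0.476731 - 0.527046) = 0.0050

0.0050


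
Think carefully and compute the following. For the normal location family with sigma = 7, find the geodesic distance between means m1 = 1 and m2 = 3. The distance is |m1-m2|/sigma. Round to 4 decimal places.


On the fixed-variance normal subfamily, geodesic distance = |m1-m2|/sigma.
|1 - 3| = 2.
sigma = 7.
d = 2/7 = 0.2857

0.2857


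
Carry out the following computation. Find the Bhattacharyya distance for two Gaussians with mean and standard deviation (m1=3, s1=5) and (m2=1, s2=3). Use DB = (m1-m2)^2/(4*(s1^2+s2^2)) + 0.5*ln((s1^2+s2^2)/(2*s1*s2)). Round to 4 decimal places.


Bhattacharyya distance between two Gaussians:
DB = (m1-m2)^2/(4*(s1^2+s2^2)) + (1/2)*ln((s1^2+s2^2)/(2*s1*s2)).
(m1-m2)^2 = (2)^2 = 4.
s1^2+s2^2 = 25 + 9 = 34.
term1 = 4/136 = 0.029412.
term2 = 0.5*ln(34/30.0) = 0.062582.
DB = 0.029412 + 0.062582 = 0.0920

0.0920


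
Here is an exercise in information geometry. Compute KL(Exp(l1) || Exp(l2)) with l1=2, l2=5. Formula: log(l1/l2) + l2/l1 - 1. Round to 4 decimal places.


KL divergence for exponential family:
KL = log(l1/l2) + l2/l1 - 1.
log(2/5) = -0.916291.
5/2 = 2.5.
KL = -0.916291 + 2.5 - 1 = 0.5837

0.5837


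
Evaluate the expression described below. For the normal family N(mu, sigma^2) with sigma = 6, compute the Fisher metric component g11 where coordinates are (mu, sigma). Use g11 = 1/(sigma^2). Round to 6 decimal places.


For the 2-parameter normal family, the Fisher metric has:
  g11 = 1/sigma^2, g22 = 2/sigma^2.
sigma = 6, sigma^2 = 36.
g11 = 0.027778

0.027778


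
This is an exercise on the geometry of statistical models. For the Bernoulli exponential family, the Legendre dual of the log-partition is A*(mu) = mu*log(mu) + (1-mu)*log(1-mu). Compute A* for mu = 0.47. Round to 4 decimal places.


Legendre transform for Bernoulli:
A*(mu) = mu*log(mu) + (1-mu)*log(1-mu).
mu = 0.47, 1-mu = 0.53.
mu*log(mu) = 0.47*log(0.47) = -0.354861.
(1-mu)*log(1-mu) = 0.53*log(0.53) = -0.336485.
A* = -0.354861 + -0.336485 = -0.6913

-0.6913


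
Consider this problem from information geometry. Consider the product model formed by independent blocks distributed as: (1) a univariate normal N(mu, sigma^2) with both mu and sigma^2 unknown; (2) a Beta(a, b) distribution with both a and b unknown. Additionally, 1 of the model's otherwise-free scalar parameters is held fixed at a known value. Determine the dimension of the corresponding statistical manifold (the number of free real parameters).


The dimension of a statistical manifold equals the number of free
(independent) real parameters of the model. For a product of independent
blocks the parameter counts add.
- normal (mu, sigma^2): 2.
- Beta (a, b): 2.
Total = 2 + 2 = 4.
1 parameter(s) fixed at known values: 4 - 1 = 3.
Dimension = 3

3


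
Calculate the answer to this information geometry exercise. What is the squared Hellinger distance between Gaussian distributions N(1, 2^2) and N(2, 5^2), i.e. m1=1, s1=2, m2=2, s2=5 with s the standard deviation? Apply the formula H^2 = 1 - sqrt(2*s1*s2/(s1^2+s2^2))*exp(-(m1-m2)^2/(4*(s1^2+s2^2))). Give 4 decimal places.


Squared Hellinger distance for Gaussians:
H^2 = 1 - sqrt(2*s1*s2/(s1^2+s2^2)) * exp(-(m1-m2)^2/(4*(s1^2+s2^2))).
s1^2 = 4, s2^2 = 25, s1^2+s2^2 = 29.
sqrt(2*2*5/(29)) = 0.830455.
(m1-m2)^2 = (-1)^2 = 1.
exp(-1/(4*29)) = exp(-0.008621) = 0.991416.
H^2 = 1 - 0.830455*0.991416 = 0.1767

0.1767


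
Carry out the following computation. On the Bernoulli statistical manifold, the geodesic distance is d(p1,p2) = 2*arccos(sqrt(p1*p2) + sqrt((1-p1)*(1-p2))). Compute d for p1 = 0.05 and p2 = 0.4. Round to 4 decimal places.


Geodesic distance on Bernoulli manifold:
d(p1,p2) = 2*arccos(sqrt(p1*p2) + sqrt((1-p1)*(1-p2))).
sqrt(p1*p2) = sqrt(0.05*0.4) = 0.141421.
sqrt((1-p1)*(1-p2)) = sqrt(0.95*0.6) = 0.754983.
arg = 0.141421 + 0.754983 = 0.896405.
d = 2*arccos(0.896405) = 0.9184

0.9184


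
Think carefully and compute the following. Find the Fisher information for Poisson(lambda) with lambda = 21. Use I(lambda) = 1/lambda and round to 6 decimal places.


Fisher information for Poisson: I(lambda) = 1/lambda.
lambda = 21.
I(lambda) = 1/21 = 0.047619

0.047619


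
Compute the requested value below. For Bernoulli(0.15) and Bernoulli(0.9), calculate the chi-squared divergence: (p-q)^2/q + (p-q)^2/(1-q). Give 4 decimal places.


Chi-squared divergence between Bernoulli distributions:
chi^2 = (p-q)^2/q + (p-q)^2/(1-q).
p = 0.15, q = 0.9, p-q = -0.75.
(p-q)^2 = 0.5625.
term1 = 0.5625/0.9 = 0.625.
term2 = 0.5625/0.1 = 5.625.
chi^2 = 0.625 + 5.625 = 6.2500

6.2500


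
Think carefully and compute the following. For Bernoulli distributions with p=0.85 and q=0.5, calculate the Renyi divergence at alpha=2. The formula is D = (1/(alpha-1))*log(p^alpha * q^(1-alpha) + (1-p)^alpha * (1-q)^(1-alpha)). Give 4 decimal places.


Renyi divergence of order alpha between Bernoulli distributions:
D = (1/(alpha-1))*log(p^alpha * q^(1-alpha) + (1-p)^alpha * (1-q)^(1-alpha)).
alpha = 2, p = 0.85, q = 0.5.
p^alpha * q^(1-alpha) = 0.85^2 * 0.5^-1 = 1.445.
(1-p)^alpha * (1-q)^(1-alpha) = 0.15^2 * 0.5^-1 = 0.045.
sum = 1.445 + 0.045 = 1.49.
D = (1/1)*log(1.49) = 0.3988

0.3988


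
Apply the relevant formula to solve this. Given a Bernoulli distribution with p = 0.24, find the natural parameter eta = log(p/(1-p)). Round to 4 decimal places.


Natural parameter for Bernoulli: eta = log(p/(1-p)).
p = 0.24, 1-p = 0.76.
p/(1-p) = 0.315789.
eta = log(0.315789) = -1.1527

-1.1527


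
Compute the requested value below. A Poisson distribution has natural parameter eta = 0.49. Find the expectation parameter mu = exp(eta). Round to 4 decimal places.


Expectation parameter for Poisson exponential family:
mu = exp(eta).
eta = 0.49.
mu = exp(0.49) = 1.6323

1.6323


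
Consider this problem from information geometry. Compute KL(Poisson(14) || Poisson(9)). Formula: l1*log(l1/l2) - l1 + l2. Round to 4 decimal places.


KL divergence for Poisson:
KL = l1*log(l1/l2) - l1 + l2.
l1 = 14, l2 = 9.
log(14/9) = 0.441833.
l1*log(l1/l2) = 14 * 0.441833 = 6.185659.
KL = 6.185659 - 14 + 9 = 1.1857

1.1857


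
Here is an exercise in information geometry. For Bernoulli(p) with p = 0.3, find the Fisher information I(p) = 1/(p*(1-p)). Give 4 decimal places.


For Bernoulli(p), Fisher information is I(p) = 1/(p*(1-p)).
p = 0.3, 1-p = 0.7.
p*(1-p) = 0.21.
I(p) = 1/0.21 = 4.7619

4.7619


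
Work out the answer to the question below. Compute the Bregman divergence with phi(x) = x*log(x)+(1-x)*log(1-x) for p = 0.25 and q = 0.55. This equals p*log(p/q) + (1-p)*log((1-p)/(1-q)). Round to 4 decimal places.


Bregman divergence with negative entropy generator:
D = p*log(p/q) + (1-p)*log((1-p)/(1-q)).
p = 0.25, q = 0.55.
p*log(p/q) = 0.25*log(0.25/0.55) = -0.197114.
(1-p)*log((1-p)/(1-q)) = 0.75*log(0.75/0.45) = 0.383119.
D = -0.197114 + 0.383119 = 0.1860

0.1860


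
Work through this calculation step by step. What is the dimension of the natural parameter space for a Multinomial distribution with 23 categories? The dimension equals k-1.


Exponential family dimension calculation:
For Multinomial with k=23 categories, dim = k-1 = 22.

22


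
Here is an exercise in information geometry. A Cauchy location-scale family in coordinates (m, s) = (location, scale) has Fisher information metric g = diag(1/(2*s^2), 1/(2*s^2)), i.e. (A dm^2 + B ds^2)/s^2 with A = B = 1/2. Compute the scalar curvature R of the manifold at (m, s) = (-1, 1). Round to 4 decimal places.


The metric has the form g = (A dm^2 + B ds^2)/s^2 with A = 1/2, B = 1/2.
Substitute u = sqrt(A/B)*m: g = B*(du^2 + ds^2)/s^2, i.e. B times the
Poincare upper half-plane metric, which has constant Gaussian curvature -1.
Scaling a 2D metric by a constant c divides the Gaussian curvature by c,
so K = -1/B = -1/(1/2) = -2.0000 everywhere (the point (m, s) = (-1, 1) is irrelevant:
the curvature is constant).
Scalar curvature in dimension 2: R = 2K = -2/(1/2) = -4.0000.

-4.0000


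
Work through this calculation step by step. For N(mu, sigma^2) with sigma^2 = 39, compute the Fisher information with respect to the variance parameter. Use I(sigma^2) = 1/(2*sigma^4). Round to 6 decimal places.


Fisher information for variance: I(sigma^2) = 1/(2*sigma^4).
sigma^2 = 39, so sigma^4 = 1521.
I = 1/(2*1521) = 1/3042 = 0.000329

0.000329


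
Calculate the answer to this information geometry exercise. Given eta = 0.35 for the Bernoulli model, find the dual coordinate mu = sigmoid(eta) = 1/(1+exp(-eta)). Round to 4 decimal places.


Dual coordinate (expectation parameter) for Bernoulli:
mu = 1/(1+exp(-eta)).
eta = 0.35.
exp(-eta) = exp(-0.35) = 0.704688.
mu = 1/(1+0.704688) = 0.5866

0.5866


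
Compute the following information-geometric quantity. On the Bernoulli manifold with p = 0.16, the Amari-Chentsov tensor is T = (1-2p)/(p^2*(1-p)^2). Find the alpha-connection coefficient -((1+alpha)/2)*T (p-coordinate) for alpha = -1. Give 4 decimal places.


Skewness (Amari-Chentsov) tensor: T = (1-2p)/(p^2*(1-p)^2).
p = 0.16, 1-2p = 0.68, p^2 = 0.0256, (1-p)^2 = 0.7056.
T = 0.68/(0.0256 * 0.7056) = 37.645266.
In the p-coordinate, Gamma^(alpha) = Gamma^(0) - (alpha/2)*T with Gamma^(0) = (1/2)*g'(p) = -T/2,
so Gamma^(alpha) = -((1+alpha)/2)*T.
alpha = -1, -(1+alpha)/2 = 0.0.
Gamma = 0.0 * 37.645266 = 0.0000

0.0000


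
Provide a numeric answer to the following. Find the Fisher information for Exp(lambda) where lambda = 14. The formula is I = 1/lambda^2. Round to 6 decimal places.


Fisher information for exponential: I(lambda) = 1/lambda^2.
lambda = 14, lambda^2 = 196.
I = 1/196 = 0.005102

0.005102


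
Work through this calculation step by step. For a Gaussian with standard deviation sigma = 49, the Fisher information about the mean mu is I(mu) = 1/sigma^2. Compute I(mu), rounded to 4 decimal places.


The Fisher information for the mean of a normal distribution is I(mu) = 1/sigma^2.
sigma = 49, so sigma^2 = 2401.
I(mu) = 1/2401 = 0.0004

0.0004


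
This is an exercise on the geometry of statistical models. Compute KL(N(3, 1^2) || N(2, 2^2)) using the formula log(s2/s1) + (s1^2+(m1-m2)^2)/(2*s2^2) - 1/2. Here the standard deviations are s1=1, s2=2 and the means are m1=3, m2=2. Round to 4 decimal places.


KL divergence between normal distributions:
KL = log(s2/s1) + (s1^2 + (m1-m2)^2)/(2*s2^2) - 1/2.
log(2/1) = 0.693147.
(1^2 + (3-2)^2)/(2*2^2) = (1 + 1)/8 = 0.25.
KL = 0.693147 + 0.25 - 0.5 = 0.4431

0.4431


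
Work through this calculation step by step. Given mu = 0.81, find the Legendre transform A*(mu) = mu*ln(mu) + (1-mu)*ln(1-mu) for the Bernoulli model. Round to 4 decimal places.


Legendre transform for Bernoulli:
A*(mu) = mu*log(mu) + (1-mu)*log(1-mu).
mu = 0.81, 1-mu = 0.19.
mu*log(mu) = 0.81*log(0.81) = -0.170684.
(1-mu)*log(1-mu) = 0.19*log(0.19) = -0.315539.
A* = -0.170684 + -0.315539 = -0.4862

-0.4862


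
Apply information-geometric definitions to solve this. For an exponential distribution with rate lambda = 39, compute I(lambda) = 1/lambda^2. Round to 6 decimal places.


Fisher information for exponential: I(lambda) = 1/lambda^2.
lambda = 39, lambda^2 = 1521.
I = 1/1521 = 0.000657

0.000657


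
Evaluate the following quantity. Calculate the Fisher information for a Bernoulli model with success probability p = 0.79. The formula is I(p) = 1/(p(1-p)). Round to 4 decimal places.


For Bernoulli(p), Fisher information is I(p) = 1/(p*(1-p)).
p = 0.79, 1-p = 0.21.
p*(1-p) = 0.1659.
I(p) = 1/0.1659 = 6.0277

6.0277


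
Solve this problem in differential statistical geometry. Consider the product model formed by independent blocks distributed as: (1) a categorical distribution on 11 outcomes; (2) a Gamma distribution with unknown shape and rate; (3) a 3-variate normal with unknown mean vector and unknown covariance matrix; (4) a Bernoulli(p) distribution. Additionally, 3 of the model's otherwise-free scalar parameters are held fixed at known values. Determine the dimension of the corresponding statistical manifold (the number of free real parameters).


The dimension of a statistical manifold equals the number of free
(independent) real parameters of the model. For a product of independent
blocks the parameter counts add.
- categorical on 11 outcomes (probabilities sum to 1): 11-1 = 10.
- Gamma (shape, rate): 2.
- 3-variate normal: 3 (mean) + 3*4/2 = 6 (symmetric covariance) = 9.
- Bernoulli (p): 1.
Total = 10 + 2 + 9 + 1 = 22.
3 parameter(s) fixed at known values: 22 - 3 = 19.
Dimension = 19

19


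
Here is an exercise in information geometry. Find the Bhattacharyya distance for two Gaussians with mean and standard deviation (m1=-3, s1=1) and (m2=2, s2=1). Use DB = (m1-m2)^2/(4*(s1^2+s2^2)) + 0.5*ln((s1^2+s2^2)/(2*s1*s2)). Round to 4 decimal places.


Bhattacharyya distance between two Gaussians:
DB = (m1-m2)^2/(4*(s1^2+s2^2)) + (1/2)*ln((s1^2+s2^2)/(2*s1*s2)).
(m1-m2)^2 = (-5)^2 = 25.
s1^2+s2^2 = 1 + 1 = 2.
term1 = 25/8 = 3.125.
term2 = 0.5*ln(2/2.0) = 0.0.
DB = 3.125 + 0.0 = 3.1250

3.1250


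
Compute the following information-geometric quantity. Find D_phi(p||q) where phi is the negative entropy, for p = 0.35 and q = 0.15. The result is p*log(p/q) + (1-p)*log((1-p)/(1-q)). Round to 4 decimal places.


Bregman divergence with negative entropy generator:
D = p*log(p/q) + (1-p)*log((1-p)/(1-q)).
p = 0.35, q = 0.15.
p*log(p/q) = 0.35*log(0.35/0.15) = 0.296554.
(1-p)*log((1-p)/(1-q)) = 0.65*log(0.65/0.85) = -0.174372.
D = 0.296554 + -0.174372 = 0.1222

0.1222


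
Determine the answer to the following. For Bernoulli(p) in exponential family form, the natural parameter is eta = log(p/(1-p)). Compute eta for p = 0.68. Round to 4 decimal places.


Natural parameter for Bernoulli: eta = log(p/(1-p)).
p = 0.68, 1-p = 0.32.
p/(1-p) = 2.125.
eta = log(2.125) = 0.7538

0.7538


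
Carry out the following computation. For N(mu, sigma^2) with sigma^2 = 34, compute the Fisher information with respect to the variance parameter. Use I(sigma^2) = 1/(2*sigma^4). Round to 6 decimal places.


Fisher information for variance: I(sigma^2) = 1/(2*sigma^4).
sigma^2 = 34, so sigma^4 = 1156.
I = 1/(2*1156) = 1/2312 = 0.000433

0.000433


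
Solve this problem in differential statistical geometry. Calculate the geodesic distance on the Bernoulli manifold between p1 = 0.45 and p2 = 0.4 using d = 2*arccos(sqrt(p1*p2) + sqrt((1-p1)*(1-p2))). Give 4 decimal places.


Geodesic distance on Bernoulli manifold:
d(p1,p2) = 2*arccos(sqrt(p1*p2) + sqrt((1-p1)*(1-p2))).
sqrt(p1*p2) = sqrt(0.45*0.4) = 0.424264.
sqrt((1-p1)*(1-p2)) = sqrt(0.55*0.6) = 0.574456.
arg = 0.424264 + 0.574456 = 0.99872.
d = 2*arccos(0.99872) = 0.1012

0.1012


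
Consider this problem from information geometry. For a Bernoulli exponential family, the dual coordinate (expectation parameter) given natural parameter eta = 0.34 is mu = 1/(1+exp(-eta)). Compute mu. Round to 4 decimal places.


Dual coordinate (expectation parameter) for Bernoulli:
mu = 1/(1+exp(-eta)).
eta = 0.34.
exp(-eta) = exp(-0.34) = 0.71177.
mu = 1/(1+0.71177) = 0.5842

0.5842


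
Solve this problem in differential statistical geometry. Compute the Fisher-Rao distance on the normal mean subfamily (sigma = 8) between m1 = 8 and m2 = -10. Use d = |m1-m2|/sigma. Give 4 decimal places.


On the fixed-variance normal subfamily, geodesic distance = |m1-m2|/sigma.
|8 - -10| = 18.
sigma = 8.
d = 18/8 = 2.2500

2.2500


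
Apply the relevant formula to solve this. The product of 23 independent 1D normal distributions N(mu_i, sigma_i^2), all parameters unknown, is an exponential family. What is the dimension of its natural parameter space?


Exponential family dimension calculation:
Each univariate normal has two natural parameters (mu/sigma^2 and -1/(2 sigma^2)).
With 23 independent components, dim = 2 * 23 = 46.

46


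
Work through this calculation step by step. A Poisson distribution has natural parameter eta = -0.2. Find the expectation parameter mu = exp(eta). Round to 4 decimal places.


Expectation parameter for Poisson exponential family:
mu = exp(eta).
eta = -0.2.
mu = exp(-0.2) = 0.8187

0.8187


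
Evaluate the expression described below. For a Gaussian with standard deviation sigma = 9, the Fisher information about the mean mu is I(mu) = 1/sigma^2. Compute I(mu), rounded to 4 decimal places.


The Fisher information for the mean of a normal distribution is I(mu) = 1/sigma^2.
sigma = 9, so sigma^2 = 81.
I(mu) = 1/81 = 0.0123

0.0123


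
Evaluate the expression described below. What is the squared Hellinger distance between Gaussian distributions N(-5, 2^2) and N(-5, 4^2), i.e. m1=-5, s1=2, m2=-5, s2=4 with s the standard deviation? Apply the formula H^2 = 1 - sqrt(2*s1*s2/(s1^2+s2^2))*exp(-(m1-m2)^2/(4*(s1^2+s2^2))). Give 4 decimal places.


Squared Hellinger distance for Gaussians:
H^2 = 1 - sqrt(2*s1*s2/(s1^2+s2^2)) * exp(-(m1-m2)^2/(4*(s1^2+s2^2))).
s1^2 = 4, s2^2 = 16, s1^2+s2^2 = 20.
sqrt(2*2*4/(20)) = 0.894427.
(m1-m2)^2 = (0)^2 = 0.
exp(-0/(4*20)) = exp(0.0) = 1.0.
H^2 = 1 - 0.894427*1.0 = 0.1056

0.1056


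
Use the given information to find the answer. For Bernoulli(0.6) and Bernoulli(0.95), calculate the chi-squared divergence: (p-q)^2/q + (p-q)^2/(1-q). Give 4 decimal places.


Chi-squared divergence between Bernoulli distributions:
chi^2 = (p-q)^2/q + (p-q)^2/(1-q).
p = 0.6, q = 0.95, p-q = -0.35.
(p-q)^2 = 0.1225.
term1 = 0.1225/0.95 = 0.128947.
term2 = 0.1225/0.05 = 2.45.
chi^2 = 0.128947 + 2.45 = 2.5789

2.5789


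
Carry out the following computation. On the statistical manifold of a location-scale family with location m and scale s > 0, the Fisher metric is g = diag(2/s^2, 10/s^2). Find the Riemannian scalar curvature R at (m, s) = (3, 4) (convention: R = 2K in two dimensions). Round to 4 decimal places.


The metric has the form g = (A dm^2 + B ds^2)/s^2 with A = 2, B = 10.
Substitute u = sqrt(A/B)*m: g = B*(du^2 + ds^2)/s^2, i.e. B times the
Poincare upper half-plane metric, which has constant Gaussian curvature -1.
Scaling a 2D metric by a constant c divides the Gaussian curvature by c,
so K = -1/B = -1/(10) = -0.1000 everywhere (the point (m, s) = (3, 4) is irrelevant:
the curvature is constant).
Scalar curvature in dimension 2: R = 2K = -2/(10) = -0.2000.

-0.2000


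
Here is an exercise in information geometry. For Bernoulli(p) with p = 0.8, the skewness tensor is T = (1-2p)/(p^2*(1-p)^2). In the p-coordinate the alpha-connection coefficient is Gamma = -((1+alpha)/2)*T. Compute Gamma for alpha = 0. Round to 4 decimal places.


Skewness (Amari-Chentsov) tensor: T = (1-2p)/(p^2*(1-p)^2).
p = 0.8, 1-2p = -0.6, p^2 = 0.64, (1-p)^2 = 0.04.
T = -0.6/(0.64 * 0.04) = -23.4375.
In the p-coordinate, Gamma^(alpha) = Gamma^(0) - (alpha/2)*T with Gamma^(0) = (1/2)*g'(p) = -T/2,
so Gamma^(alpha) = -((1+alpha)/2)*T.
alpha = 0, -(1+alpha)/2 = -0.5.
Gamma = -0.5 * -23.4375 = 11.7188

11.7188


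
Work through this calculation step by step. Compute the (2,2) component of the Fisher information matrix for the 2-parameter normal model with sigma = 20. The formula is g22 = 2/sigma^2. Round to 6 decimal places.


For the 2-parameter normal family, the Fisher metric has:
  g11 = 1/sigma^2, g22 = 2/sigma^2.
sigma = 20, sigma^2 = 400.
g22 = 0.005000

0.005000


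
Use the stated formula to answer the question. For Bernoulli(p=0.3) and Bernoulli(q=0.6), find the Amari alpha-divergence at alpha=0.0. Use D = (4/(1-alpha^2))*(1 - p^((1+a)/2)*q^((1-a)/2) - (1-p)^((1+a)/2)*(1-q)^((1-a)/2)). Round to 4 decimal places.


Amari alpha-divergence:
D = (4/(1-alpha^2))*(1 - p^((1+a)/2)*q^((1-a)/2) - (1-p)^((1+a)/2)*(1-q)^((1-a)/2)).
alpha = 0.0, p = 0.3, q = 0.6.
e1 = (1+alpha)/2 = 0.5, e2 = (1-alpha)/2 = 0.5.
t1 = p^e1 * q^e2 = 0.3^0.5 * 0.6^0.5 = 0.424264.
t2 = (1-p)^e1 * (1-q)^e2 = 0.7^0.5 * 0.4^0.5 = 0.52915.
4/(1-alpha^2) = 4.0.
D = 4.0*(1 - 0.424264 - 0.52915) = 0.1863

0.1863


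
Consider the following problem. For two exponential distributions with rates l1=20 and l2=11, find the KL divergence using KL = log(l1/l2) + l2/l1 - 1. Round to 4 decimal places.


KL divergence for exponential family:
KL = log(l1/l2) + l2/l1 - 1.
log(20/11) = 0.597837.
11/20 = 0.55.
KL = 0.597837 + 0.55 - 1 = 0.1478

0.1478


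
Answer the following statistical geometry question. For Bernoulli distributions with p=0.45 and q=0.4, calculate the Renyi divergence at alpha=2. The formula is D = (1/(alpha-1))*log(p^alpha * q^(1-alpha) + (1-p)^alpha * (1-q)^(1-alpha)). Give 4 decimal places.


Renyi divergence of order alpha between Bernoulli distributions:
D = (1/(alpha-1))*log(p^alpha * q^(1-alpha) + (1-p)^alpha * (1-q)^(1-alpha)).
alpha = 2, p = 0.45, q = 0.4.
p^alpha * q^(1-alpha) = 0.45^2 * 0.4^-1 = 0.50625.
(1-p)^alpha * (1-q)^(1-alpha) = 0.55^2 * 0.6^-1 = 0.504167.
sum = 0.50625 + 0.504167 = 1.010417.
D = (1/1)*log(1.010417) = 0.0104

0.0104


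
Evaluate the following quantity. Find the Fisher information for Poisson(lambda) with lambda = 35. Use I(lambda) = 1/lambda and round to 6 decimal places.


Fisher information for Poisson: I(lambda) = 1/lambda.
lambda = 35.
I(lambda) = 1/35 = 0.028571

0.028571


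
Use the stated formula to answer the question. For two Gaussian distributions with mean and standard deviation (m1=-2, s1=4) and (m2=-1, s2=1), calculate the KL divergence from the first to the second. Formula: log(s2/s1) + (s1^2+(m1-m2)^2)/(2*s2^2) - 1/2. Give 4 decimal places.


KL divergence between normal distributions:
KL = log(s2/s1) + (s1^2 + (m1-m2)^2)/(2*s2^2) - 1/2.
log(1/4) = -1.386294.
(4^2 + (-2--1)^2)/(2*1^2) = (16 + 1)/2 = 8.5.
KL = -1.386294 + 8.5 - 0.5 = 6.6137

6.6137


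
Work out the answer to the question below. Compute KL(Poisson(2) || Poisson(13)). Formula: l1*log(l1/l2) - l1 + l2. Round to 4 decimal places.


KL divergence for Poisson:
KL = l1*log(l1/l2) - l1 + l2.
l1 = 2, l2 = 13.
log(2/13) = -1.871802.
l1*log(l1/l2) = 2 * -1.871802 = -3.743604.
KL = -3.743604 - 2 + 13 = 7.2564

7.2564


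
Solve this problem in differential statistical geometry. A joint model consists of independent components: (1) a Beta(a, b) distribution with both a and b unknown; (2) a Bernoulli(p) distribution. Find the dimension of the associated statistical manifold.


The dimension of a statistical manifold equals the number of free
(independent) real parameters of the model. For a product of independent
blocks the parameter counts add.
- Beta (a, b): 2.
- Bernoulli (p): 1.
Total = 2 + 1 = 3.
Dimension = 3

3


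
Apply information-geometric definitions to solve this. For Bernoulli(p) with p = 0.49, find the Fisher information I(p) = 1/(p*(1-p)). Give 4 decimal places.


For Bernoulli(p), Fisher information is I(p) = 1/(p*(1-p)).
p = 0.49, 1-p = 0.51.
p*(1-p) = 0.2499.
I(p) = 1/0.2499 = 4.0016

4.0016


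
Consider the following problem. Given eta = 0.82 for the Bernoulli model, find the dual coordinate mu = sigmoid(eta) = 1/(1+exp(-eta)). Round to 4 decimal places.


Dual coordinate (expectation parameter) for Bernoulli:
mu = 1/(1+exp(-eta)).
eta = 0.82.
exp(-eta) = exp(-0.82) = 0.440432.
mu = 1/(1+0.440432) = 0.6942

0.6942


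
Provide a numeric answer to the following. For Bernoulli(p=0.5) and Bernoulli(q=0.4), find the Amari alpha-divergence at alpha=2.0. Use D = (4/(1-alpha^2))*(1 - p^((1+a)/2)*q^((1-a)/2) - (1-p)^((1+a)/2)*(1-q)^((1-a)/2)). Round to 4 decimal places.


Amari alpha-divergence:
D = (4/(1-alpha^2))*(1 - p^((1+a)/2)*q^((1-a)/2) - (1-p)^((1+a)/2)*(1-q)^((1-a)/2)).
alpha = 2.0, p = 0.5, q = 0.4.
e1 = (1+alpha)/2 = 1.5, e2 = (1-alpha)/2 = -0.5.
t1 = p^e1 * q^e2 = 0.5^1.5 * 0.4^-0.5 = 0.559017.
t2 = (1-p)^e1 * (1-q)^e2 = 0.5^1.5 * 0.6^-0.5 = 0.456435.
4/(1-alpha^2) = -1.333333.
D = -1.333333*(1 - 0.559017 - 0.456435) = 0.0206

0.0206


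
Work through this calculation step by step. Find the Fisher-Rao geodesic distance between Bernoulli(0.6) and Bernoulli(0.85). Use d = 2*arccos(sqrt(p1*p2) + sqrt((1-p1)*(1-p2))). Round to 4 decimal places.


Geodesic distance on Bernoulli manifold:
d(p1,p2) = 2*arccos(sqrt(p1*p2) + sqrt((1-p1)*(1-p2))).
sqrt(p1*p2) = sqrt(0.6*0.85) = 0.714143.
sqrt((1-p1)*(1-p2)) = sqrt(0.4*0.15) = 0.244949.
arg = 0.714143 + 0.244949 = 0.959092.
d = 2*arccos(0.959092) = 0.5740

0.5740


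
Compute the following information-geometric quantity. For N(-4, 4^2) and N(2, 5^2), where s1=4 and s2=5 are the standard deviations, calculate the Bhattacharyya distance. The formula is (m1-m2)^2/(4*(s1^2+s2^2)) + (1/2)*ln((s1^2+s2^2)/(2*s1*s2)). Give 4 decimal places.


Bhattacharyya distance between two Gaussians:
DB = (m1-m2)^2/(4*(s1^2+s2^2)) + (1/2)*ln((s1^2+s2^2)/(2*s1*s2)).
(m1-m2)^2 = (-6)^2 = 36.
s1^2+s2^2 = 16 + 25 = 41.
term1 = 36/164 = 0.219512.
term2 = 0.5*ln(41/40.0) = 0.012346.
DB = 0.219512 + 0.012346 = 0.2319

0.2319


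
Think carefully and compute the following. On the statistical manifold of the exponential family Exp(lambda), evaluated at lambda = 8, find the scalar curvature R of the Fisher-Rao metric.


This family has a single free parameter, so its statistical manifold
is 1-dimensional. The Riemann curvature tensor of any 1-dimensional
Riemannian manifold vanishes identically, so R = 0.

0


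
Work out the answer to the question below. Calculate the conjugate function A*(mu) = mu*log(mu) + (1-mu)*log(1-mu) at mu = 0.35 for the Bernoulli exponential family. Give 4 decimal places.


Legendre transform for Bernoulli:
A*(mu) = mu*log(mu) + (1-mu)*log(1-mu).
mu = 0.35, 1-mu = 0.65.
mu*log(mu) = 0.35*log(0.35) = -0.367438.
(1-mu)*log(1-mu) = 0.65*log(0.65) = -0.280009.
A* = -0.367438 + -0.280009 = -0.6474

-0.6474


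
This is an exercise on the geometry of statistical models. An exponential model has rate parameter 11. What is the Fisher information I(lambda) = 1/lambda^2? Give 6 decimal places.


Fisher information for exponential: I(lambda) = 1/lambda^2.
lambda = 11, lambda^2 = 121.
I = 1/121 = 0.008264

0.008264


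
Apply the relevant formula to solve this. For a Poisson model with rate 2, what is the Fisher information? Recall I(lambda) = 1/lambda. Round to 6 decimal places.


Fisher information for Poisson: I(lambda) = 1/lambda.
lambda = 2.
I(lambda) = 1/2 = 0.500000

0.500000


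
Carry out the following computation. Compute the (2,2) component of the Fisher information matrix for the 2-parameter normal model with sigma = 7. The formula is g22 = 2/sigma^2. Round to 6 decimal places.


For the 2-parameter normal family, the Fisher metric has:
  g11 = 1/sigma^2, g22 = 2/sigma^2.
sigma = 7, sigma^2 = 49.
g22 = 0.040816

0.040816


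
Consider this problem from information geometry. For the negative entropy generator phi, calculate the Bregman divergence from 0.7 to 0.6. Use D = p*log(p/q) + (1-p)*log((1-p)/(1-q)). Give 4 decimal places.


Bregman divergence with negative entropy generator:
D = p*log(p/q) + (1-p)*log((1-p)/(1-q)).
p = 0.7, q = 0.6.
p*log(p/q) = 0.7*log(0.7/0.6) = 0.107905.
(1-p)*log((1-p)/(1-q)) = 0.3*log(0.3/0.4) = -0.086305.
D = 0.107905 + -0.086305 = 0.0216

0.0216


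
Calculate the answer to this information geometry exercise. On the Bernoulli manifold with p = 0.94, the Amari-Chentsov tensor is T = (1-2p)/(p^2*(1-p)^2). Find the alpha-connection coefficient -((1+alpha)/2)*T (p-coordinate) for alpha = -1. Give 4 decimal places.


Skewness (Amari-Chentsov) tensor: T = (1-2p)/(p^2*(1-p)^2).
p = 0.94, 1-2p = -0.88, p^2 = 0.8836, (1-p)^2 = 0.0036.
T = -0.88/(0.8836 * 0.0036) = -276.646044.
In the p-coordinate, Gamma^(alpha) = Gamma^(0) - (alpha/2)*T with Gamma^(0) = (1/2)*g'(p) = -T/2,
so Gamma^(alpha) = -((1+alpha)/2)*T.
alpha = -1, -(1+alpha)/2 = 0.0.
Gamma = 0.0 * -276.646044 = 0.0000

0.0000


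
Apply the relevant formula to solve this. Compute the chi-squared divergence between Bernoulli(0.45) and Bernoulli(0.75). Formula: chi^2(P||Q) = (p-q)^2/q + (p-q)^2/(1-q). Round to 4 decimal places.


Chi-squared divergence between Bernoulli distributions:
chi^2 = (p-q)^2/q + (p-q)^2/(1-q).
p = 0.45, q = 0.75, p-q = -0.3.
(p-q)^2 = 0.09.
term1 = 0.09/0.75 = 0.12.
term2 = 0.09/0.25 = 0.36.
chi^2 = 0.12 + 0.36 = 0.4800

0.4800


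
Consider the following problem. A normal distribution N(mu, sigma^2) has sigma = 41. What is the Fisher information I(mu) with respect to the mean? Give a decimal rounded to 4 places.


The Fisher information for the mean of a normal distribution is I(mu) = 1/sigma^2.
sigma = 41, so sigma^2 = 1681.
I(mu) = 1/1681 = 0.0006

0.0006


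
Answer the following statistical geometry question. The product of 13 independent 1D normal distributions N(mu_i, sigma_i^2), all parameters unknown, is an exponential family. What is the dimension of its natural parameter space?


Exponential family dimension calculation:
Each univariate normal has two natural parameters (mu/sigma^2 and -1/(2 sigma^2)).
With 13 independent components, dim = 2 * 13 = 26.

26


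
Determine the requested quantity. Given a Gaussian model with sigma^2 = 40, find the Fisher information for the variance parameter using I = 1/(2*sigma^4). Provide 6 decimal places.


Fisher information for variance: I(sigma^2) = 1/(2*sigma^4).
sigma^2 = 40, so sigma^4 = 1600.
I = 1/(2*1600) = 1/3200 = 0.000313

0.000313


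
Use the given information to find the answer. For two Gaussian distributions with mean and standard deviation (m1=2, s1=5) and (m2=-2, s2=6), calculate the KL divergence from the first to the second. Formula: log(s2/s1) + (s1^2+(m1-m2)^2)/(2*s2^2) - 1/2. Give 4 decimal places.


KL divergence between normal distributions:
KL = log(s2/s1) + (s1^2 + (m1-m2)^2)/(2*s2^2) - 1/2.
log(6/5) = 0.182322.
(5^2 + (2--2)^2)/(2*6^2) = (25 + 16)/72 = 0.569444.
KL = 0.182322 + 0.569444 - 0.5 = 0.2518

0.2518


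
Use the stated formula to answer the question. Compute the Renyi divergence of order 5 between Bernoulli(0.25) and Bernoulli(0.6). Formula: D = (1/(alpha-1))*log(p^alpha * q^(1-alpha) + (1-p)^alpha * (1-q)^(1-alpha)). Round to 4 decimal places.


Renyi divergence of order alpha between Bernoulli distributions:
D = (1/(alpha-1))*log(p^alpha * q^(1-alpha) + (1-p)^alpha * (1-q)^(1-alpha)).
alpha = 5, p = 0.25, q = 0.6.
p^alpha * q^(1-alpha) = 0.25^5 * 0.6^-4 = 0.007535.
(1-p)^alpha * (1-q)^(1-alpha) = 0.75^5 * 0.4^-4 = 9.269714.
sum = 0.007535 + 9.269714 = 9.27725.
D = (1/4)*log(9.27725) = 0.5569

0.5569


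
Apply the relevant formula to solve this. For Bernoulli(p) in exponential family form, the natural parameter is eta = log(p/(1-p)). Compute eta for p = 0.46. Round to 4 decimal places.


Natural parameter for Bernoulli: eta = log(p/(1-p)).
p = 0.46, 1-p = 0.54.
p/(1-p) = 0.851852.
eta = log(0.851852) = -0.1603

-0.1603


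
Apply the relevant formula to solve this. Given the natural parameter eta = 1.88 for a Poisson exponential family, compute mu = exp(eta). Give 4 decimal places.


Expectation parameter for Poisson exponential family:
mu = exp(eta).
eta = 1.88.
mu = exp(1.88) = 6.5535

6.5535


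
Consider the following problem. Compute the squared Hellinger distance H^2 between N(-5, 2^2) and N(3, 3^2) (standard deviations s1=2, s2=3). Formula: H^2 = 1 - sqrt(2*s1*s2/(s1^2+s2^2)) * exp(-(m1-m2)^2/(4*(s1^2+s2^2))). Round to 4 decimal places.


Squared Hellinger distance for Gaussians:
H^2 = 1 - sqrt(2*s1*s2/(s1^2+s2^2)) * exp(-(m1-m2)^2/(4*(s1^2+s2^2))).
s1^2 = 4, s2^2 = 9, s1^2+s2^2 = 13.
sqrt(2*2*3/(13)) = 0.960769.
(m1-m2)^2 = (-8)^2 = 64.
exp(-64/(4*13)) = exp(-1.230769) = 0.292068.
H^2 = 1 - 0.960769*0.292068 = 0.7194

0.7194


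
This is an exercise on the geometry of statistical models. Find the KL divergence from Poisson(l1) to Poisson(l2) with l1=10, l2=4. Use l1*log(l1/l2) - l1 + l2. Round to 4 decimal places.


KL divergence for Poisson:
KL = l1*log(l1/l2) - l1 + l2.
l1 = 10, l2 = 4.
log(10/4) = 0.916291.
l1*log(l1/l2) = 10 * 0.916291 = 9.162907.
KL = 9.162907 - 10 + 4 = 3.1629

3.1629


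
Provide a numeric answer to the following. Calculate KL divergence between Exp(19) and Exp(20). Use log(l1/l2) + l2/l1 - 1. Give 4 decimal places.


KL divergence for exponential family:
KL = log(l1/l2) + l2/l1 - 1.
log(19/20) = -0.051293.
20/19 = 1.052632.
KL = -0.051293 + 1.052632 - 1 = 0.0013

0.0013


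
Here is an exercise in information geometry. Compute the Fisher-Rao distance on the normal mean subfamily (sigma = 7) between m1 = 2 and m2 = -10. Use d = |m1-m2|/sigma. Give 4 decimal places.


On the fixed-variance normal subfamily, geodesic distance = |m1-m2|/sigma.
|2 - -10| = 12.
sigma = 7.
d = 12/7 = 1.7143

1.7143


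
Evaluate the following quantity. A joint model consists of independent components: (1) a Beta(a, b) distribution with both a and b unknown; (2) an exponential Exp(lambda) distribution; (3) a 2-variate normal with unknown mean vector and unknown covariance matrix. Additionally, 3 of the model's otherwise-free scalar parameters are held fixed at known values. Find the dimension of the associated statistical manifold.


The dimension of a statistical manifold equals the number of free
(independent) real parameters of the model. For a product of independent
blocks the parameter counts add.
- Beta (a, b): 2.
- exponential (lambda): 1.
- 2-variate normal: 2 (mean) + 2*3/2 = 3 (symmetric covariance) = 5.
Total = 2 + 1 + 5 = 8.
3 parameter(s) fixed at known values: 8 - 3 = 5.
Dimension = 5

5


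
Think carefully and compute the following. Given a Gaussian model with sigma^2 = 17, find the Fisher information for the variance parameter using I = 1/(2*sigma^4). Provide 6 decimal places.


Fisher information for variance: I(sigma^2) = 1/(2*sigma^4).
sigma^2 = 17, so sigma^4 = 289.
I = 1/(2*289) = 1/578 = 0.001730

0.001730


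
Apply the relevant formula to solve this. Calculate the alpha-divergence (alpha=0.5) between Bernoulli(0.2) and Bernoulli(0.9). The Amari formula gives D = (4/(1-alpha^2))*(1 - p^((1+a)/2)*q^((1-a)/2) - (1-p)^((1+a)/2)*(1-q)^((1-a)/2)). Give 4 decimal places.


Amari alpha-divergence:
D = (4/(1-alpha^2))*(1 - p^((1+a)/2)*q^((1-a)/2) - (1-p)^((1+a)/2)*(1-q)^((1-a)/2)).
alpha = 0.5, p = 0.2, q = 0.9.
e1 = (1+alpha)/2 = 0.75, e2 = (1-alpha)/2 = 0.25.
t1 = p^e1 * q^e2 = 0.2^0.75 * 0.9^0.25 = 0.291295.
t2 = (1-p)^e1 * (1-q)^e2 = 0.8^0.75 * 0.1^0.25 = 0.475683.
4/(1-alpha^2) = 5.333333.
D = 5.333333*(1 - 0.291295 - 0.475683) = 1.2428

1.2428
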